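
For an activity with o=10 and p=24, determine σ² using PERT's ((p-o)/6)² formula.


σ² = ((p - o) / 6)² = (p - o)² / 36
= (24 - 10)² / 36
= 14² / 36
= 196 / 36
= 5.4444


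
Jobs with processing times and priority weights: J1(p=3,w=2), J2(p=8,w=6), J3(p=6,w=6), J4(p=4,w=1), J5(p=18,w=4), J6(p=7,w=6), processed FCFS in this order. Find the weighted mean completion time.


Completion times:
  J1: C=3, w×C=2×3=6
  J2: C=11, w×C=6×11=66
  J3: C=17, w×C=6×17=102
  J4: C=21, w×C=1×21=21
  J5: C=39, w×C=4×39=156
  J6: C=46, w×C=6×46=276
Sum w×C = 627
Sum w = 25
Weighted avg = 627/25
= 25.08


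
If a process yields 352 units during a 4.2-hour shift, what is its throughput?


Throughput = units / time
= 352 / 4.2
= 83.8 units/hour


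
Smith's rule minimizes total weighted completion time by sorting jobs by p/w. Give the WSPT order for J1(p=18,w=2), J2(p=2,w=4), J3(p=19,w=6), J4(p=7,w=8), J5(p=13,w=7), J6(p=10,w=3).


WSPT (Smith's rule): sort by p/w ascending
  J2: p/w = 2/4 = 0.500
  J4: p/w = 7/8 = 0.875
  J5: p/w = 13/7 = 1.857
  J3: p/w = 19/6 = 3.167
  J6: p/w = 10/3 = 3.333
  J1: p/w = 18/2 = 9.000
Order: J2 → J4 → J5 → J3 → J6 → J1


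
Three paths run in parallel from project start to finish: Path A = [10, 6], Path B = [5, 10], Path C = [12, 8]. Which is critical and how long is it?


Path A: 10 + 6 = 16
Path B: 5 + 10 = 15
Path C: 12 + 8 = 20
Critical path = longest = max(16, 15, 20)
= 20 (Path C)


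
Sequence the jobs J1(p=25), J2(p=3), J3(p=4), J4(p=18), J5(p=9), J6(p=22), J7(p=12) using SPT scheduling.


SPT: sort by shortest processing time
  J2: p=3
  J3: p=4
  J5: p=9
  J7: p=12
  J4: p=18
  J6: p=22
  J1: p=25
Order: J2 → J3 → J5 → J7 → J4 → J6 → J1


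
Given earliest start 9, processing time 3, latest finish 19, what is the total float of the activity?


EF = ES + duration = 9 + 3 = 12
LS = LF - duration = 19 - 3 = 16
Total Float = LF - EF = 19 - 12
(or LS - ES = 16 - 9)
= 7


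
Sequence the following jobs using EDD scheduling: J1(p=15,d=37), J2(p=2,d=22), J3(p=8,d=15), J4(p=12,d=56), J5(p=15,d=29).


EDD: sort by earliest due date
  J3: d=15, p=8
  J2: d=22, p=2
  J5: d=29, p=15
  J1: d=37, p=15
  J4: d=56, p=12
Order: J3 → J2 → J5 → J1 → J4


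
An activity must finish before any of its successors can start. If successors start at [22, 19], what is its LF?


LF = min of all successor start times
Successors start at: [22, 19]
LF = min(22, 19)
= 19


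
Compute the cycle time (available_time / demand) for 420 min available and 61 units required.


Cycle time = available time / demand
= 420 / 61
= 6.89 min/unit


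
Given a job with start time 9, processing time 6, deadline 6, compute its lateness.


Completion = 9 + 6 = 15
Lateness = C - d = 15 - 6
= 9


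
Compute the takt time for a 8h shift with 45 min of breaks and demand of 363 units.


Available = 8×60 - 45 = 435 min
Takt time = 435 / 363
= 1.20 min/unit


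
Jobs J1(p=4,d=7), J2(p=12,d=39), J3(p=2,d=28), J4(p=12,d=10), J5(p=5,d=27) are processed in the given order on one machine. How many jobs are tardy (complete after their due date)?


Completion vs due date:
  J1: C=4, d=7 → on time
  J2: C=16, d=39 → on time
  J3: C=18, d=28 → on time
  J4: C=30, d=10 → TARDY
  J5: C=35, d=27 → TARDY
Tardy jobs: J4, J5
Count = 2


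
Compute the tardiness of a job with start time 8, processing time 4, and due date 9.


Completion = start + processing = 8 + 4 = 12
Tardiness = max(0, C - d) = max(0, 12 - 9)
= max(0, 3)
= 3


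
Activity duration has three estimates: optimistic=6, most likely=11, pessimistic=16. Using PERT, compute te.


te = (o + 4m + p) / 6
= (6 + 4×11 + 16) / 6
= (6 + 44 + 16) / 6
= 66 / 6
= 11.00


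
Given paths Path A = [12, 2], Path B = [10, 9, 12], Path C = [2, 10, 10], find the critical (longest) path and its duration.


Path A: 12 + 2 = 14
Path B: 10 + 9 + 12 = 31
Path C: 2 + 10 + 10 = 22
Critical path = longest = max(14, 31, 22)
= 31 (Path B)


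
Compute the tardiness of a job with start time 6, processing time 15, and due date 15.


Completion = start + processing = 6 + 15 = 21
Tardiness = max(0, C - d) = max(0, 21 - 15)
= max(0, 6)
= 6


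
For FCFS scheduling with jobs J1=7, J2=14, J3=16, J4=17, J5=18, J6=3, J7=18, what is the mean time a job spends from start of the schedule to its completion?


Completion times:
  J1: completes at 7
  J2: completes at 21
  J3: completes at 37
  J4: completes at 54
  J5: completes at 72
  J6: completes at 75
  J7: completes at 93
Sum = 359
Average = 359/7
= 51.29


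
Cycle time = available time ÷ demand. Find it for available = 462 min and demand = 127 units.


Cycle time = available time / demand
= 462 / 127
= 3.64 min/unit


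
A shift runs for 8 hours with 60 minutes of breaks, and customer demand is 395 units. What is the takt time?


Available = 8×60 - 60 = 420 min
Takt time = 420 / 395
= 1.06 min/unit


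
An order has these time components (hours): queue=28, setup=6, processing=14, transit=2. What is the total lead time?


Lead time = queue + setup + processing + transit
= 28 + 6 + 14 + 2
= 50 hours


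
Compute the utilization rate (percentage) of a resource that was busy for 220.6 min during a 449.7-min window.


Utilization = busy / total × 100
= 220.6 / 449.7 × 100
= 49.1%


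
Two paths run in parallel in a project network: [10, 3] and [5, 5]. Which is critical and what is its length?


Path A: 10 + 3 = 13
Path B: 5 + 5 = 10
Critical path = longest = max(13, 10)
= 13 (Path A)


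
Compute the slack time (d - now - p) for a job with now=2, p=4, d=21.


Slack = due - current_time - processing
= 21 - 2 - 4
= 15


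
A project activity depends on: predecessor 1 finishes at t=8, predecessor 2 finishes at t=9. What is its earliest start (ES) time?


ES = max of all predecessor completion times
Predecessors: [8, 9]
ES = max(8, 9)
= 9


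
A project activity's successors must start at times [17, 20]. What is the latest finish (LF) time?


LF = min of all successor start times
Successors start at: [17, 20]
LF = min(17, 20)
= 17


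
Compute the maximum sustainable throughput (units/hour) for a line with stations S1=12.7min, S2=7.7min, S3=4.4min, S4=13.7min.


Bottleneck = longest station time
Station times: [12.7, 7.7, 4.4, 13.7]
Max = 13.7 min
Rate = 60 / 13.7
= 4.38 units/hour (bottleneck: 13.7min)


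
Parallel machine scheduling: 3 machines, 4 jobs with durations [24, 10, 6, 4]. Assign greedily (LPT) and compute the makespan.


Jobs (LPT sorted): [24, 10, 6, 4]
Machines: 3
  J=24 → Machine 1 (load: 0+24=24)
  J=10 → Machine 2 (load: 0+10=10)
  J=6 → Machine 3 (load: 0+6=6)
  J=4 → Machine 3 (load: 6+4=10)
Machine loads: [24, 10, 10]
Makespan = max = 24 time units


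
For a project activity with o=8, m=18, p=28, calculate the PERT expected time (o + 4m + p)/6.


te = (o + 4m + p) / 6
= (8 + 4×18 + 28) / 6
= (8 + 72 + 28) / 6
= 108 / 6
= 18.00


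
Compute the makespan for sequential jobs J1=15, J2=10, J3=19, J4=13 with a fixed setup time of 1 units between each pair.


Makespan = Σ processing + (n-1) × setup
= (15 + 10 + 19 + 13) + (4-1)×1
= 57 + 3
= 60 time units


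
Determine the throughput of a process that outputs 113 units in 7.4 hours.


Throughput = units / time
= 113 / 7.4
= 15.3 units/hour


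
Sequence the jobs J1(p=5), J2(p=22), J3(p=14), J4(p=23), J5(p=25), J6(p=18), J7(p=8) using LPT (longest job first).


LPT: sort by longest processing time first
  J5: p=25
  J4: p=23
  J2: p=22
  J6: p=18
  J3: p=14
  J7: p=8
  J1: p=5
Order: J5 → J4 → J2 → J6 → J3 → J7 → J1


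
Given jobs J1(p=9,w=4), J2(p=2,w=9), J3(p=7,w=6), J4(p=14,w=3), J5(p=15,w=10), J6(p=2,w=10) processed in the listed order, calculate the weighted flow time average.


Completion times:
  J1: C=9, w×C=4×9=36
  J2: C=11, w×C=9×11=99
  J3: C=18, w×C=6×18=108
  J4: C=32, w×C=3×32=96
  J5: C=47, w×C=10×47=470
  J6: C=49, w×C=10×49=490
Sum w×C = 1299
Sum w = 42
Weighted avg = 1299/42
= 30.93


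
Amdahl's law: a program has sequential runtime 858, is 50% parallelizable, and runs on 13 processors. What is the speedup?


Amdahl's law: T_p = T × ((1-p) + p/N)
= 858 × ((1-0.5) + 0.5/13)
= 858 × (0.50 + 0.0385)
= 858 × 0.5385
= 462.00
Speedup = 858/462.00
= 1.86×


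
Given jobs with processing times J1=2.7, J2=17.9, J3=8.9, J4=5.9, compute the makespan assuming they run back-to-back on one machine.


Sequential makespan: sum all processing times
= 2.7 + 17.9 + 8.9 + 5.9
= 35.4 time units


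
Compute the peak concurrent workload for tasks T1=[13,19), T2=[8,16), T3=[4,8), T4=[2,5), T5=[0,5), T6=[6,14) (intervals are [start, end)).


Check each time point for overlaps:
  t=4: 3 tasks active (T3, T4, T5)
Max concurrent = 3


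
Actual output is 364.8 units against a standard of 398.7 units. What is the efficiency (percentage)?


Efficiency = (actual / standard) × 100
= (364.8 / 398.7) × 100
= 91.5%


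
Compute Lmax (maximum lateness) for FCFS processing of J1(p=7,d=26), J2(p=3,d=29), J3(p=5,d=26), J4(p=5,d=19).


Lateness per job (L = C - d):
  J1: C=7, d=26, L=-19
  J2: C=10, d=29, L=-19
  J3: C=15, d=26, L=-11
  J4: C=20, d=19, L=1
Lmax = max(-19, -19, -11, 1)
= 1


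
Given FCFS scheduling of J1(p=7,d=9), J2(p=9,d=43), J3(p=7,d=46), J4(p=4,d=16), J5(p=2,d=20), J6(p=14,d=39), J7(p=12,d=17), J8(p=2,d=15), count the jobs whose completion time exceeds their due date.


Completion vs due date:
  J1: C=7, d=9 → on time
  J2: C=16, d=43 → on time
  J3: C=23, d=46 → on time
  J4: C=27, d=16 → TARDY
  J5: C=29, d=20 → TARDY
  J6: C=43, d=39 → TARDY
  J7: C=55, d=17 → TARDY
  J8: C=57, d=15 → TARDY
Tardy jobs: J4, J5, J6, J7, J8
Count = 5


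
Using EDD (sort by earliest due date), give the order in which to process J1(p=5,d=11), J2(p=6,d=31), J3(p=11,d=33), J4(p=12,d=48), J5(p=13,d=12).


EDD: sort by earliest due date
  J1: d=11, p=5
  J5: d=12, p=13
  J2: d=31, p=6
  J3: d=33, p=11
  J4: d=48, p=12
Order: J1 → J5 → J2 → J3 → J4


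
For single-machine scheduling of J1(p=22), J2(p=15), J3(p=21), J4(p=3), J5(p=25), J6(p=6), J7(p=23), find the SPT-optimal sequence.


SPT: sort by shortest processing time
  J4: p=3
  J6: p=6
  J2: p=15
  J3: p=21
  J1: p=22
  J7: p=23
  J5: p=25
Order: J4 → J6 → J2 → J3 → J1 → J7 → J5


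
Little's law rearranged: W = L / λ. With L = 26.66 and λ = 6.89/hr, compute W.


Little's law: L = λW → W = L / λ
= 26.66 / 6.89
= 3.87 hours


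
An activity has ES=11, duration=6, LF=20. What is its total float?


EF = ES + duration = 11 + 6 = 17
LS = LF - duration = 20 - 6 = 14
Total Float = LF - EF = 20 - 17
(or LS - ES = 14 - 11)
= 3


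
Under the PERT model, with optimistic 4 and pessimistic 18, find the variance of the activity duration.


σ² = ((p - o) / 6)² = (p - o)² / 36
= (18 - 4)² / 36
= 14² / 36
= 196 / 36
= 5.4444


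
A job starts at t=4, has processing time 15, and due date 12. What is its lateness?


Completion = 4 + 15 = 19
Lateness = C - d = 19 - 12
= 7


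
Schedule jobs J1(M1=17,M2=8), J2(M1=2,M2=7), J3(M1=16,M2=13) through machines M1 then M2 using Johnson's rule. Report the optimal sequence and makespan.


Johnson's rule:
Group 1 (M1≤M2, sort by M1): ['J2']
Group 2 (M1>M2, sort desc M2): ['J3', 'J1']
Sequence: J2 → J3 → J1
Makespan calculation:
  J2: M1 done=2, M2 done=9
  J3: M1 done=18, M2 done=31
  J1: M1 done=35, M2 done=43
= Sequence: J2 → J3 → J1, Makespan: 43


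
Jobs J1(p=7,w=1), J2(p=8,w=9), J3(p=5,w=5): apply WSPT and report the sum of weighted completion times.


WSPT order (by p/w): J2 → J3 → J1
  J2: C=8, w·C=9×8=72
  J3: C=13, w·C=5×13=65
  J1: C=20, w·C=1×20=20
Σ w·C = 157
= 157


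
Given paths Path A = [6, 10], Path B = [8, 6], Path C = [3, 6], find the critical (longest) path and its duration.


Path A: 6 + 10 = 16
Path B: 8 + 6 = 14
Path C: 3 + 6 = 9
Critical path = longest = max(16, 14, 9)
= 16 (Path A)


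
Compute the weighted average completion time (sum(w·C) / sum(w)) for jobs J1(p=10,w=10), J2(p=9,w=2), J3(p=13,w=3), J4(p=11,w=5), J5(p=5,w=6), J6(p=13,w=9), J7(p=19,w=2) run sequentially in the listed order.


Completion times:
  J1: C=10, w×C=10×10=100
  J2: C=19, w×C=2×19=38
  J3: C=32, w×C=3×32=96
  J4: C=43, w×C=5×43=215
  J5: C=48, w×C=6×48=288
  J6: C=61, w×C=9×61=549
  J7: C=80, w×C=2×80=160
Sum w×C = 1446
Sum w = 37
Weighted avg = 1446/37
= 39.08


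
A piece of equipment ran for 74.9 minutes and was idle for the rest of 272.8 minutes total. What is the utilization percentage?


Utilization = busy / total × 100
= 74.9 / 272.8 × 100
= 27.5%


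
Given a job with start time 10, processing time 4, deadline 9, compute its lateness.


Completion = 10 + 4 = 14
Lateness = C - d = 14 - 9
= 5


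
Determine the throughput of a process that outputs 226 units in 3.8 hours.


Throughput = units / time
= 226 / 3.8
= 59.5 units/hour


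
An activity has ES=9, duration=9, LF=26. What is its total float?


EF = ES + duration = 9 + 9 = 18
LS = LF - duration = 26 - 9 = 17
Total Float = LF - EF = 26 - 18
(or LS - ES = 17 - 9)
= 8


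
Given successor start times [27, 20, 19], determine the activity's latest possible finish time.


LF = min of all successor start times
Successors start at: [27, 20, 19]
LF = min(27, 20, 19)
= 19


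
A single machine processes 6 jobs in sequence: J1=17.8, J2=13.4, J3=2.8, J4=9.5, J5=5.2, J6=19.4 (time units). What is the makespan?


Sequential makespan: sum all processing times
= 17.8 + 13.4 + 2.8 + 9.5 + 5.2 + 19.4
= 68.1 time units


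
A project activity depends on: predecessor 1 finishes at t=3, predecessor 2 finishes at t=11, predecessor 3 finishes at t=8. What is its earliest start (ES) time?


ES = max of all predecessor completion times
Predecessors: [3, 11, 8]
ES = max(3, 11, 8)
= 11


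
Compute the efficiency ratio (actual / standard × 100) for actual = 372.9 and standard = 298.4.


Efficiency = (actual / standard) × 100
= (372.9 / 298.4) × 100
= 125.0%


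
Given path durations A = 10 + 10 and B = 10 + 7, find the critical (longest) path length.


Path A: 10 + 10 = 20
Path B: 10 + 7 = 17
Critical path = longest = max(20, 17)
= 20 (Path A)


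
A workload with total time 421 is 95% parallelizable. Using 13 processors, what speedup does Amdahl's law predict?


Amdahl's law: T_p = T × ((1-p) + p/N)
= 421 × ((1-0.95) + 0.95/13)
= 421 × (0.05 + 0.0731)
= 421 × 0.1231
= 51.82
Speedup = 421/51.82
= 8.12×


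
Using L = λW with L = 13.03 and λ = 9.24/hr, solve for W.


Little's law: L = λW → W = L / λ
= 13.03 / 9.24
= 1.41 hours


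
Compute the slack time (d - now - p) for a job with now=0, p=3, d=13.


Slack = due - current_time - processing
= 13 - 0 - 3
= 10


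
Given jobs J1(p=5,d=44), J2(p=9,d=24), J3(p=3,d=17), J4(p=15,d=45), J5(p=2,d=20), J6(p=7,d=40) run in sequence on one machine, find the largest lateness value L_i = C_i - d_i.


Lateness per job (L = C - d):
  J1: C=5, d=44, L=-39
  J2: C=14, d=24, L=-10
  J3: C=17, d=17, L=0
  J4: C=32, d=45, L=-13
  J5: C=34, d=20, L=14
  J6: C=41, d=40, L=1
Lmax = max(-39, -10, 0, -13, 14, 1)
= 14


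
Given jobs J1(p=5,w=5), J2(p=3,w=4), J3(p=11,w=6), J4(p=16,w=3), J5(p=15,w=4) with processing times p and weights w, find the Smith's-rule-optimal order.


WSPT (Smith's rule): sort by p/w ascending
  J2: p/w = 3/4 = 0.750
  J1: p/w = 5/5 = 1.000
  J3: p/w = 11/6 = 1.833
  J5: p/w = 15/4 = 3.750
  J4: p/w = 16/3 = 5.333
Order: J2 → J1 → J3 → J5 → J4


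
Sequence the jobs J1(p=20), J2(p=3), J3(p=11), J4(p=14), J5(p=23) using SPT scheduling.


SPT: sort by shortest processing time
  J2: p=3
  J3: p=11
  J4: p=14
  J1: p=20
  J5: p=23
Order: J2 → J3 → J4 → J1 → J5


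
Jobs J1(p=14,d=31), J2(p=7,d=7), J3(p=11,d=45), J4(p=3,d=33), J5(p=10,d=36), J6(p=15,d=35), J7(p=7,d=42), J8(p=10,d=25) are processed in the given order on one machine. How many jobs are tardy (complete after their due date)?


Completion vs due date:
  J1: C=14, d=31 → on time
  J2: C=21, d=7 → TARDY
  J3: C=32, d=45 → on time
  J4: C=35, d=33 → TARDY
  J5: C=45, d=36 → TARDY
  J6: C=60, d=35 → TARDY
  J7: C=67, d=42 → TARDY
  J8: C=77, d=25 → TARDY
Tardy jobs: J2, J4, J5, J6, J7, J8
Count = 6


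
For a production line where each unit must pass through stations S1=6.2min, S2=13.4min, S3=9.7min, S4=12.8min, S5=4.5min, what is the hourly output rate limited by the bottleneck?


Bottleneck = longest station time
Station times: [6.2, 13.4, 9.7, 12.8, 4.5]
Max = 13.4 min
Rate = 60 / 13.4
= 4.48 units/hour (bottleneck: 13.4min)


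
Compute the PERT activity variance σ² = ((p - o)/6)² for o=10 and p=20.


σ² = ((p - o) / 6)² = (p - o)² / 36
= (20 - 10)² / 36
= 10² / 36
= 100 / 36
= 2.7778


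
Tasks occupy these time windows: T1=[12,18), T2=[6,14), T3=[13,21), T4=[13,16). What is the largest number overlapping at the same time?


Check each time point for overlaps:
  t=13: 4 tasks active (T1, T2, T3, T4)
Max concurrent = 4


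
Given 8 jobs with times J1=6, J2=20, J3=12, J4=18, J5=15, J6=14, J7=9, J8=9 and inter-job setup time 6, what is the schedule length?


Makespan = Σ processing + (n-1) × setup
= (6 + 20 + 12 + 18 + 15 + 14 + 9 + 9) + (8-1)×6
= 103 + 42
= 145 time units


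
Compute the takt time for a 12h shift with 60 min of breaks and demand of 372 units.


Available = 12×60 - 60 = 660 min
Takt time = 660 / 372
= 1.77 min/unit


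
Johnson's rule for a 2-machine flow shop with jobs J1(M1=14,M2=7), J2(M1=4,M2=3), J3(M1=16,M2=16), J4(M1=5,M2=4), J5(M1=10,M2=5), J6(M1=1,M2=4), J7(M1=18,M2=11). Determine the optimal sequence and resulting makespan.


Johnson's rule:
Group 1 (M1≤M2, sort by M1): ['J6', 'J3']
Group 2 (M1>M2, sort desc M2): ['J7', 'J1', 'J5', 'J4', 'J2']
Sequence: J6 → J3 → J7 → J1 → J5 → J4 → J2
Makespan calculation:
  J6: M1 done=1, M2 done=5
  J3: M1 done=17, M2 done=33
  J7: M1 done=35, M2 done=46
  J1: M1 done=49, M2 done=56
  J5: M1 done=59, M2 done=64
  J4: M1 done=64, M2 done=68
  J2: M1 done=68, M2 done=71
= Sequence: J6 → J3 → J7 → J1 → J5 → J4 → J2, Makespan: 71


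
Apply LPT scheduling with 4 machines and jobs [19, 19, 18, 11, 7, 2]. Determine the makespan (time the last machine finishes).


Jobs (LPT sorted): [19, 19, 18, 11, 7, 2]
Machines: 4
  J=19 → Machine 1 (load: 0+19=19)
  J=19 → Machine 2 (load: 0+19=19)
  J=18 → Machine 3 (load: 0+18=18)
  J=11 → Machine 4 (load: 0+11=11)
  J=7 → Machine 4 (load: 11+7=18)
  J=2 → Machine 3 (load: 18+2=20)
Machine loads: [19, 19, 20, 18]
Makespan = max = 20 time units


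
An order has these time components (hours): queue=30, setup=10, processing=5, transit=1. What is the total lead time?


Lead time = queue + setup + processing + transit
= 30 + 10 + 5 + 1
= 46 hours


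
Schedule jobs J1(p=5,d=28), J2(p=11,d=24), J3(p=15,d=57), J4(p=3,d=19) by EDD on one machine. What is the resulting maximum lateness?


EDD order: J4 → J2 → J1 → J3
Completion and lateness:
  J4: C=3, d=19, L=3-19=-16
  J2: C=14, d=24, L=14-24=-10
  J1: C=19, d=28, L=19-28=-9
  J3: C=34, d=57, L=34-57=-23
Lmax = max(-16, -10, -9, -23)
= -9


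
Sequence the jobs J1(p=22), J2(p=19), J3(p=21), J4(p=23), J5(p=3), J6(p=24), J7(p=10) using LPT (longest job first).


LPT: sort by longest processing time first
  J6: p=24
  J4: p=23
  J1: p=22
  J3: p=21
  J2: p=19
  J7: p=10
  J5: p=3
Order: J6 → J4 → J1 → J3 → J2 → J7 → J5


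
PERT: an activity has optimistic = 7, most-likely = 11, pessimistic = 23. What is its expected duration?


te = (o + 4m + p) / 6
= (7 + 4×11 + 23) / 6
= (7 + 44 + 23) / 6
= 74 / 6
= 12.33


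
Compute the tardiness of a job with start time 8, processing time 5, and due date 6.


Completion = start + processing = 8 + 5 = 13
Tardiness = max(0, C - d) = max(0, 13 - 6)
= max(0, 7)
= 7


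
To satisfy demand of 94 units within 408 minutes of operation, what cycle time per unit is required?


Cycle time = available time / demand
= 408 / 94
= 4.34 min/unit


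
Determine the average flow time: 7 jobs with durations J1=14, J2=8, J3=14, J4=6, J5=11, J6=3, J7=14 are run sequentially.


Completion times:
  J1: completes at 14
  J2: completes at 22
  J3: completes at 36
  J4: completes at 42
  J5: completes at 53
  J6: completes at 56
  J7: completes at 70
Sum = 293
Average = 293/7
= 41.86


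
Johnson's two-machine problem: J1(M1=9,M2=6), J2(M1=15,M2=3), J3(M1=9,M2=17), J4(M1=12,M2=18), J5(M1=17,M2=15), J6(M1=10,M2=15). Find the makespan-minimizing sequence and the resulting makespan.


Johnson's rule:
Group 1 (M1≤M2, sort by M1): ['J3', 'J6', 'J4']
Group 2 (M1>M2, sort desc M2): ['J5', 'J1', 'J2']
Sequence: J3 → J6 → J4 → J5 → J1 → J2
Makespan calculation:
  J3: M1 done=9, M2 done=26
  J6: M1 done=19, M2 done=41
  J4: M1 done=31, M2 done=59
  J5: M1 done=48, M2 done=74
  J1: M1 done=57, M2 done=80
  J2: M1 done=72, M2 done=83
= Sequence: J3 → J6 → J4 → J5 → J1 → J2, Makespan: 83


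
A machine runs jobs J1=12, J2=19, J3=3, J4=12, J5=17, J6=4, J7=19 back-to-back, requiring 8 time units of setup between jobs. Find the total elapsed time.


Makespan = Σ processing + (n-1) × setup
= (12 + 19 + 3 + 12 + 17 + 4 + 19) + (7-1)×8
= 86 + 48
= 134 time units


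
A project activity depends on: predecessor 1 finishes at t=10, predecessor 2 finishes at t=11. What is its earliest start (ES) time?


ES = max of all predecessor completion times
Predecessors: [10, 11]
ES = max(10, 11)
= 11


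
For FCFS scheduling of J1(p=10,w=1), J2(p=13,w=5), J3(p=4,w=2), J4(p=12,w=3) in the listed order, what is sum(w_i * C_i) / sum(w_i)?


Completion times:
  J1: C=10, w×C=1×10=10
  J2: C=23, w×C=5×23=115
  J3: C=27, w×C=2×27=54
  J4: C=39, w×C=3×39=117
Sum w×C = 296
Sum w = 11
Weighted avg = 296/11
= 26.91


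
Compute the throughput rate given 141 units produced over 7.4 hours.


Throughput = units / time
= 141 / 7.4
= 19.1 units/hour


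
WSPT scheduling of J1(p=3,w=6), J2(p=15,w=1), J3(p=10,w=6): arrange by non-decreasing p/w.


WSPT (Smith's rule): sort by p/w ascending
  J1: p/w = 3/6 = 0.500
  J3: p/w = 10/6 = 1.667
  J2: p/w = 15/1 = 15.000
Order: J1 → J3 → J2


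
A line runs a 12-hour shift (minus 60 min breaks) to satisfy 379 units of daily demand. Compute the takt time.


Available = 12×60 - 60 = 660 min
Takt time = 660 / 379
= 1.74 min/unit


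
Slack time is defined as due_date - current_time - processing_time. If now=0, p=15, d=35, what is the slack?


Slack = due - current_time - processing
= 35 - 0 - 15
= 20


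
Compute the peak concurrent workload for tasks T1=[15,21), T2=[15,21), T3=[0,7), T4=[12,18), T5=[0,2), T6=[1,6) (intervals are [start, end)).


Check each time point for overlaps:
  t=1: 3 tasks active (T3, T5, T6)
Max concurrent = 3


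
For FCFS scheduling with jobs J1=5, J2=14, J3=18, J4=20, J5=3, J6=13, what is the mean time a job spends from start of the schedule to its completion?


Completion times:
  J1: completes at 5
  J2: completes at 19
  J3: completes at 37
  J4: completes at 57
  J5: completes at 60
  J6: completes at 73
Sum = 251
Average = 251/6
= 41.83


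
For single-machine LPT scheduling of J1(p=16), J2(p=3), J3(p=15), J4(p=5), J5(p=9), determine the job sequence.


LPT: sort by longest processing time first
  J1: p=16
  J3: p=15
  J5: p=9
  J4: p=5
  J2: p=3
Order: J1 → J3 → J5 → J4 → J2


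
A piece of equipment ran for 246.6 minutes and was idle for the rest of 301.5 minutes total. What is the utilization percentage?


Utilization = busy / total × 100
= 246.6 / 301.5 × 100
= 81.8%


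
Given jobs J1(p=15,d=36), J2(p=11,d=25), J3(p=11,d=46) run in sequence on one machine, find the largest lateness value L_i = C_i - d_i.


Lateness per job (L = C - d):
  J1: C=15, d=36, L=-21
  J2: C=26, d=25, L=1
  J3: C=37, d=46, L=-9
Lmax = max(-21, 1, -9)
= 1


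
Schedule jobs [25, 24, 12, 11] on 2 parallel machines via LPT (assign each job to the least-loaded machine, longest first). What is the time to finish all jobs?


Jobs (LPT sorted): [25, 24, 12, 11]
Machines: 2
  J=25 → Machine 1 (load: 0+25=25)
  J=24 → Machine 2 (load: 0+24=24)
  J=12 → Machine 2 (load: 24+12=36)
  J=11 → Machine 1 (load: 25+11=36)
Machine loads: [36, 36]
Makespan = max = 36 time units


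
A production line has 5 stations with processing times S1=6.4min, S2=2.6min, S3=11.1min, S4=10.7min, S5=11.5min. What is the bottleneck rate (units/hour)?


Bottleneck = longest station time
Station times: [6.4, 2.6, 11.1, 10.7, 11.5]
Max = 11.5 min
Rate = 60 / 11.5
= 5.22 units/hour (bottleneck: 11.5min)


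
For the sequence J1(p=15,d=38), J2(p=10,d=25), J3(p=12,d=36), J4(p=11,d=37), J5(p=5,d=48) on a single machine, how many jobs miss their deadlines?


Completion vs due date:
  J1: C=15, d=38 → on time
  J2: C=25, d=25 → on time
  J3: C=37, d=36 → TARDY
  J4: C=48, d=37 → TARDY
  J5: C=53, d=48 → TARDY
Tardy jobs: J3, J4, J5
Count = 3


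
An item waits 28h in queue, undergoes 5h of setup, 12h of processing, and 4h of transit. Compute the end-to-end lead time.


Lead time = queue + setup + processing + transit
= 28 + 5 + 12 + 4
= 49 hours


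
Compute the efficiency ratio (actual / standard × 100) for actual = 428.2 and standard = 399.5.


Efficiency = (actual / standard) × 100
= (428.2 / 399.5) × 100
= 107.2%


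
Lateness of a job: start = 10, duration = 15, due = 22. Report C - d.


Completion = 10 + 15 = 25
Lateness = C - d = 25 - 22
= 3


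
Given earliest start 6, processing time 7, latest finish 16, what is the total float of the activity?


EF = ES + duration = 6 + 7 = 13
LS = LF - duration = 16 - 7 = 9
Total Float = LF - EF = 16 - 13
(or LS - ES = 9 - 6)
= 3


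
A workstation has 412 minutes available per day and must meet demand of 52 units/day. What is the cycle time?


Cycle time = available time / demand
= 412 / 52
= 7.92 min/unit


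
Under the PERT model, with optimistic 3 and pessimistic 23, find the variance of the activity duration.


σ² = ((p - o) / 6)² = (p - o)² / 36
= (23 - 3)² / 36
= 20² / 36
= 400 / 36
= 11.1111


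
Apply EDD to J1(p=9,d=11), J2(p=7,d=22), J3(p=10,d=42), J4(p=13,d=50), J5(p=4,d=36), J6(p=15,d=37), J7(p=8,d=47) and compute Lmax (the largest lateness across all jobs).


EDD order: J1 → J2 → J5 → J6 → J3 → J7 → J4
Completion and lateness:
  J1: C=9, d=11, L=9-11=-2
  J2: C=16, d=22, L=16-22=-6
  J5: C=20, d=36, L=20-36=-16
  J6: C=35, d=37, L=35-37=-2
  J3: C=45, d=42, L=45-42=3
  J7: C=53, d=47, L=53-47=6
  J4: C=66, d=50, L=66-50=16
Lmax = max(-2, -6, -16, -2, 3, 6, 16)
= 16


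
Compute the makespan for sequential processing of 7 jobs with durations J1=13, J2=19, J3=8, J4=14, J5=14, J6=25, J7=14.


Sequential makespan: sum all processing times
= 13 + 19 + 8 + 14 + 14 + 25 + 14
= 107 time units


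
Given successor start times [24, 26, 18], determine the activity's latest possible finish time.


LF = min of all successor start times
Successors start at: [24, 26, 18]
LF = min(24, 26, 18)
= 18


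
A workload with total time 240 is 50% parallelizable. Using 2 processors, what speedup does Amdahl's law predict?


Amdahl's law: T_p = T × ((1-p) + p/N)
= 240 × ((1-0.5) + 0.5/2)
= 240 × (0.50 + 0.2500)
= 240 × 0.7500
= 180.00
Speedup = 240/180.00
= 1.33×


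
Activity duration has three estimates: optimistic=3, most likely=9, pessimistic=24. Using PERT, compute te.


te = (o + 4m + p) / 6
= (3 + 4×9 + 24) / 6
= (3 + 36 + 24) / 6
= 63 / 6
= 10.50


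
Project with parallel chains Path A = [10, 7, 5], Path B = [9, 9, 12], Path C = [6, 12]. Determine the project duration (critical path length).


Path A: 10 + 7 + 5 = 22
Path B: 9 + 9 + 12 = 30
Path C: 6 + 12 = 18
Critical path = longest = max(22, 30, 18)
= 30 (Path B)


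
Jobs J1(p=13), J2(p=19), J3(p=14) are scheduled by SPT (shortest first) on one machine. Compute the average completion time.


SPT order: J1 → J3 → J2
Completion times:
  J1: C=13
  J3: C=27
  J2: C=46
Sum = 86, n = 3
Mean flow = 86/3
= 28.67


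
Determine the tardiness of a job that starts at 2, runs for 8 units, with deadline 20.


Completion = start + processing = 2 + 8 = 10
Tardiness = max(0, C - d) = max(0, 10 - 20)
= max(0, -10)
= 0


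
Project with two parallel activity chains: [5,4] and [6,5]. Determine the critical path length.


Path A: 5 + 4 = 9
Path B: 6 + 5 = 11
Critical path = longest = max(9, 11)
= 11 (Path B)


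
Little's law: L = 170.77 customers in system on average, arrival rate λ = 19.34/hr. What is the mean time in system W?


Little's law: L = λW → W = L / λ
= 170.77 / 19.34
= 8.83 hours


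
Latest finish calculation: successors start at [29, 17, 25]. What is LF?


LF = min of all successor start times
Successors start at: [29, 17, 25]
LF = min(29, 17, 25)
= 17


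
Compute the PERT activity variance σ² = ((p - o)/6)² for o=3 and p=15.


σ² = ((p - o) / 6)² = (p - o)² / 36
= (15 - 3)² / 36
= 12² / 36
= 144 / 36
= 4.0000


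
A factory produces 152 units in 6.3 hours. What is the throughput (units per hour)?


Throughput = units / time
= 152 / 6.3
= 24.1 units/hour


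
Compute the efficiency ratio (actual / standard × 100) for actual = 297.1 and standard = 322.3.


Efficiency = (actual / standard) × 100
= (297.1 / 322.3) × 100
= 92.2%


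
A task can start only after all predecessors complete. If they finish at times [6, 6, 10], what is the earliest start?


ES = max of all predecessor completion times
Predecessors: [6, 6, 10]
ES = max(6, 6, 10)
= 10


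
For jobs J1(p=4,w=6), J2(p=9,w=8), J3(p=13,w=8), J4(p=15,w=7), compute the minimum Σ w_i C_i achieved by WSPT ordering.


WSPT order (by p/w): J1 → J2 → J3 → J4
  J1: C=4, w·C=6×4=24
  J2: C=13, w·C=8×13=104
  J3: C=26, w·C=8×26=208
  J4: C=41, w·C=7×41=287
Σ w·C = 623
= 623


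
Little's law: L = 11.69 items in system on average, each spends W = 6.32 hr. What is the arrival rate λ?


Little's law: L = λW → λ = L / W
= 11.69 / 6.32
= 1.85 per hour


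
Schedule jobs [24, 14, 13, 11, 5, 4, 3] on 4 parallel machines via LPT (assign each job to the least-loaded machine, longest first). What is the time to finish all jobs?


Jobs (LPT sorted): [24, 14, 13, 11, 5, 4, 3]
Machines: 4
  J=24 → Machine 1 (load: 0+24=24)
  J=14 → Machine 2 (load: 0+14=14)
  J=13 → Machine 3 (load: 0+13=13)
  J=11 → Machine 4 (load: 0+11=11)
  J=5 → Machine 4 (load: 11+5=16)
  J=4 → Machine 3 (load: 13+4=17)
  J=3 → Machine 2 (load: 14+3=17)
Machine loads: [24, 17, 17, 16]
Makespan = max = 24 time units


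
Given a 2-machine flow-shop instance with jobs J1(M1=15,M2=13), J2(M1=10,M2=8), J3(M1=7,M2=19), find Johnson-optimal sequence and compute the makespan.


Johnson's rule:
Group 1 (M1≤M2, sort by M1): ['J3']
Group 2 (M1>M2, sort desc M2): ['J1', 'J2']
Sequence: J3 → J1 → J2
Makespan calculation:
  J3: M1 done=7, M2 done=26
  J1: M1 done=22, M2 done=39
  J2: M1 done=32, M2 done=47
= Sequence: J3 → J1 → J2, Makespan: 47


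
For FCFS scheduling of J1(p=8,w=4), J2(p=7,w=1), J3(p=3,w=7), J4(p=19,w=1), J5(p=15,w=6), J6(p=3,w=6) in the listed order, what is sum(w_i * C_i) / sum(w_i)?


Completion times:
  J1: C=8, w×C=4×8=32
  J2: C=15, w×C=1×15=15
  J3: C=18, w×C=7×18=126
  J4: C=37, w×C=1×37=37
  J5: C=52, w×C=6×52=312
  J6: C=55, w×C=6×55=330
Sum w×C = 852
Sum w = 25
Weighted avg = 852/25
= 34.08


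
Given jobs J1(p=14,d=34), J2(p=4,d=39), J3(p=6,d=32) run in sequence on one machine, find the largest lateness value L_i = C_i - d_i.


Lateness per job (L = C - d):
  J1: C=14, d=34, L=-20
  J2: C=18, d=39, L=-21
  J3: C=24, d=32, L=-8
Lmax = max(-20, -21, -8)
= -8


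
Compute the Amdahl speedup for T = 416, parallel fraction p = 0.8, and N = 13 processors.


Amdahl's law: T_p = T × ((1-p) + p/N)
= 416 × ((1-0.8) + 0.8/13)
= 416 × (0.20 + 0.0615)
= 416 × 0.2615
= 108.80
Speedup = 416/108.80
= 3.82×


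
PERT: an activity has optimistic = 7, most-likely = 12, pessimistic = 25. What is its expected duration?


te = (o + 4m + p) / 6
= (7 + 4×12 + 25) / 6
= (7 + 48 + 25) / 6
= 80 / 6
= 13.33


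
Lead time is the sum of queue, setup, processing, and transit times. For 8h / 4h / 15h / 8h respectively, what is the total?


Lead time = queue + setup + processing + transit
= 8 + 4 + 15 + 8
= 35 hours


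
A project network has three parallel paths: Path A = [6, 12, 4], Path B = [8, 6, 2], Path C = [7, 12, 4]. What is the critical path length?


Path A: 6 + 12 + 4 = 22
Path B: 8 + 6 + 2 = 16
Path C: 7 + 12 + 4 = 23
Critical path = longest = max(22, 16, 23)
= 23 (Path C)


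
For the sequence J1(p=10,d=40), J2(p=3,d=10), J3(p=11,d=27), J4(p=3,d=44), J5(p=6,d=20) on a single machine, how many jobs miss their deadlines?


Completion vs due date:
  J1: C=10, d=40 → on time
  J2: C=13, d=10 → TARDY
  J3: C=24, d=27 → on time
  J4: C=27, d=44 → on time
  J5: C=33, d=20 → TARDY
Tardy jobs: J2, J5
Count = 2


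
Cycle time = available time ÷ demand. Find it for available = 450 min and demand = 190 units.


Cycle time = available time / demand
= 450 / 190
= 2.37 min/unit


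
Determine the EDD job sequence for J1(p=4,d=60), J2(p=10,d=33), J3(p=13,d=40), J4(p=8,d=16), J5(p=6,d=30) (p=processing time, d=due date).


EDD: sort by earliest due date
  J4: d=16, p=8
  J5: d=30, p=6
  J2: d=33, p=10
  J3: d=40, p=13
  J1: d=60, p=4
Order: J4 → J5 → J2 → J3 → J1


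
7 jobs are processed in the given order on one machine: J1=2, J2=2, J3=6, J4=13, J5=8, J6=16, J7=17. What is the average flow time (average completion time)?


Completion times:
  J1: completes at 2
  J2: completes at 4
  J3: completes at 10
  J4: completes at 23
  J5: completes at 31
  J6: completes at 47
  J7: completes at 64
Sum = 181
Average = 181/7
= 25.86


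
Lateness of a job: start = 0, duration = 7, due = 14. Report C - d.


Completion = 0 + 7 = 7
Lateness = C - d = 7 - 14
= -7


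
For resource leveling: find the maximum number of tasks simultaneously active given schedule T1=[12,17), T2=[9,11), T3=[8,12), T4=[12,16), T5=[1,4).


Check each time point for overlaps:
  t=9: 2 tasks active (T2, T3)
Max concurrent = 2


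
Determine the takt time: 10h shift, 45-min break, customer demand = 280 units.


Available = 10×60 - 45 = 555 min
Takt time = 555 / 280
= 1.98 min/unit


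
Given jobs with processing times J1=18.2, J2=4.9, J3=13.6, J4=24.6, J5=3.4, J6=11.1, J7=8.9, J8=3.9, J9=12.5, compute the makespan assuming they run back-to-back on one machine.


Sequential makespan: sum all processing times
= 18.2 + 4.9 + 13.6 + 24.6 + 3.4 + 11.1 + 8.9 + 3.9 + 12.5
= 101.1 time units


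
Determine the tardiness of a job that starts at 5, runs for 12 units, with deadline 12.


Completion = start + processing = 5 + 12 = 17
Tardiness = max(0, C - d) = max(0, 17 - 12)
= max(0, 5)
= 5


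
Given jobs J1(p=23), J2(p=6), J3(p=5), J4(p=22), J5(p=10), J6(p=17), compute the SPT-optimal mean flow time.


SPT order: J3 → J2 → J5 → J6 → J4 → J1
Completion times:
  J3: C=5
  J2: C=11
  J5: C=21
  J6: C=38
  J4: C=60
  J1: C=83
Sum = 218, n = 6
Mean flow = 218/6
= 36.33


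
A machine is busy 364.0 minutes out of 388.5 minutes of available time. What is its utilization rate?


Utilization = busy / total × 100
= 364.0 / 388.5 × 100
= 93.7%


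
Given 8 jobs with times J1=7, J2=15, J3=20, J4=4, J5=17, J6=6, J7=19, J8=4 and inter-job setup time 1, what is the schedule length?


Makespan = Σ processing + (n-1) × setup
= (7 + 15 + 20 + 4 + 17 + 6 + 19 + 4) + (8-1)×1
= 92 + 7
= 99 time units


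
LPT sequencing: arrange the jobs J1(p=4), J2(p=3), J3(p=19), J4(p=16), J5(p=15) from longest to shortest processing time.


LPT: sort by longest processing time first
  J3: p=19
  J4: p=16
  J5: p=15
  J1: p=4
  J2: p=3
Order: J3 → J4 → J5 → J1 → J2


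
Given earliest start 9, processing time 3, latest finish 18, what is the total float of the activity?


EF = ES + duration = 9 + 3 = 12
LS = LF - duration = 18 - 3 = 15
Total Float = LF - EF = 18 - 12
(or LS - ES = 15 - 9)
= 6


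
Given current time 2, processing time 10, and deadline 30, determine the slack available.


Slack = due - current_time - processing
= 30 - 2 - 10
= 18


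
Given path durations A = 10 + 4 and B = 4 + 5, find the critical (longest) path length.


Path A: 10 + 4 = 14
Path B: 4 + 5 = 9
Critical path = longest = max(14, 9)
= 14 (Path A)


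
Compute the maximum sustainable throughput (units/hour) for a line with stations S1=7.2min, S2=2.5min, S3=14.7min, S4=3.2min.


Bottleneck = longest station time
Station times: [7.2, 2.5, 14.7, 3.2]
Max = 14.7 min
Rate = 60 / 14.7
= 4.08 units/hour (bottleneck: 14.7min)


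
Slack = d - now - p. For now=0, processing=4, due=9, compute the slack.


Slack = due - current_time - processing
= 9 - 0 - 4
= 5


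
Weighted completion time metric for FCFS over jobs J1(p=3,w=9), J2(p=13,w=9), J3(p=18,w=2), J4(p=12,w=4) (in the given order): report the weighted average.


Completion times:
  J1: C=3, w×C=9×3=27
  J2: C=16, w×C=9×16=144
  J3: C=34, w×C=2×34=68
  J4: C=46, w×C=4×46=184
Sum w×C = 423
Sum w = 24
Weighted avg = 423/24
= 17.62


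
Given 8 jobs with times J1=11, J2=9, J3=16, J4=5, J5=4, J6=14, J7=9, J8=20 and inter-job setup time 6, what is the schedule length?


Makespan = Σ processing + (n-1) × setup
= (11 + 9 + 16 + 5 + 4 + 14 + 9 + 20) + (8-1)×6
= 88 + 42
= 130 time units


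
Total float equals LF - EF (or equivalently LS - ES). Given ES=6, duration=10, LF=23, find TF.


EF = ES + duration = 6 + 10 = 16
LS = LF - duration = 23 - 10 = 13
Total Float = LF - EF = 23 - 16
(or LS - ES = 13 - 6)
= 7


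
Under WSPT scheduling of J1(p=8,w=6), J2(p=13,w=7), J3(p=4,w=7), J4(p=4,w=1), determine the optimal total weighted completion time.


WSPT order (by p/w): J3 → J1 → J2 → J4
  J3: C=4, w·C=7×4=28
  J1: C=12, w·C=6×12=72
  J2: C=25, w·C=7×25=175
  J4: C=29, w·C=1×29=29
Σ w·C = 304
= 304


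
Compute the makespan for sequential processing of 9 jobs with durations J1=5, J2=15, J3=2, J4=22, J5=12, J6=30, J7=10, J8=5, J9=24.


Sequential makespan: sum all processing times
= 5 + 15 + 2 + 22 + 12 + 30 + 10 + 5 + 24
= 125 time units


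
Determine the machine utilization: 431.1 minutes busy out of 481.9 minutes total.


Utilization = busy / total × 100
= 431.1 / 481.9 × 100
= 89.5%


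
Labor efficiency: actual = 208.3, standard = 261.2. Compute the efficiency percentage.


Efficiency = (actual / standard) × 100
= (208.3 / 261.2) × 100
= 79.7%


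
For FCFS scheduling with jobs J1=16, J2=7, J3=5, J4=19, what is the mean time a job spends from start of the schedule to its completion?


Completion times:
  J1: completes at 16
  J2: completes at 23
  J3: completes at 28
  J4: completes at 47
Sum = 114
Average = 114/4
= 28.50


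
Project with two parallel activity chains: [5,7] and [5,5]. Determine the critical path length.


Path A: 5 + 7 = 12
Path B: 5 + 5 = 10
Critical path = longest = max(12, 10)
= 12 (Path A)


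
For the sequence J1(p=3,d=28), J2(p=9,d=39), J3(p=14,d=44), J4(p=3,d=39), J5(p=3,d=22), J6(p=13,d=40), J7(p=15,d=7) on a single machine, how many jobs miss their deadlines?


Completion vs due date:
  J1: C=3, d=28 → on time
  J2: C=12, d=39 → on time
  J3: C=26, d=44 → on time
  J4: C=29, d=39 → on time
  J5: C=32, d=22 → TARDY
  J6: C=45, d=40 → TARDY
  J7: C=60, d=7 → TARDY
Tardy jobs: J5, J6, J7
Count = 3
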